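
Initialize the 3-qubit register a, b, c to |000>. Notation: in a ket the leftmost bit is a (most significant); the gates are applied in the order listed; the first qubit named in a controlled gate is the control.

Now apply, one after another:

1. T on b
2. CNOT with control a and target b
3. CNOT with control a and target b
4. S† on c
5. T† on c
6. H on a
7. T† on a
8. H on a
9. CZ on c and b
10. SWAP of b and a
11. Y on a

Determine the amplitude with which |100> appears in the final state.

|100> carries amplitude exp(I*pi/4)/2 + I/2 in the final state. Key observation: steps 2-3 multiply out to the identity, so the circuit reduces to the remaining gates.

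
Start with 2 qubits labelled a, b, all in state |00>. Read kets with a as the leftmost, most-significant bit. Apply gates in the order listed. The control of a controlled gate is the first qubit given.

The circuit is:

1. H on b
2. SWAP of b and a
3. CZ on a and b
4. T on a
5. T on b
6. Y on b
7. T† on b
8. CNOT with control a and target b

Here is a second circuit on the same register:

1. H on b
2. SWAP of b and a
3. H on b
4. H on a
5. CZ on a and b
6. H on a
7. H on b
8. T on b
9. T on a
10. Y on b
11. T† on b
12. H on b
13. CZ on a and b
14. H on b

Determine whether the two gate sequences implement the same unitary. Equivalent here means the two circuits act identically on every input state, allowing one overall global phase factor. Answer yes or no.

No: there is an input state on which the two circuits produce genuinely different outputs (not merely differing by a phase).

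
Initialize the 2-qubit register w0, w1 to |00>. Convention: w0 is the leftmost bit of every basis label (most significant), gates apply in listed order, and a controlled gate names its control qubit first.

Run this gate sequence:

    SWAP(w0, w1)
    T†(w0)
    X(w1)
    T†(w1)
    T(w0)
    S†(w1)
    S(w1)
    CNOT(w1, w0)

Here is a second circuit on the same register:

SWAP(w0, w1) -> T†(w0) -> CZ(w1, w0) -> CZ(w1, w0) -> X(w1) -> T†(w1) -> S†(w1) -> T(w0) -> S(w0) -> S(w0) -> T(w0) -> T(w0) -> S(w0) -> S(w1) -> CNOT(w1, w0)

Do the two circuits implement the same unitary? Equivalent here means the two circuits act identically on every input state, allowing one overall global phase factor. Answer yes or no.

Yes: on every input state the two circuits agree up to one overall phase factor.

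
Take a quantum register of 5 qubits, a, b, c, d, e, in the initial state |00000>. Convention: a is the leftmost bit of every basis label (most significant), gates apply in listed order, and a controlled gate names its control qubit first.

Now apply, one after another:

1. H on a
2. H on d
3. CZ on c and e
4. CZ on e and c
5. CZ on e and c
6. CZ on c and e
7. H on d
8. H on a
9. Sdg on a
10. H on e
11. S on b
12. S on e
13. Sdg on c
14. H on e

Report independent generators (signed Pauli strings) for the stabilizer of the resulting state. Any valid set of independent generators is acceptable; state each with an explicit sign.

The final state is stabilized by the group generated by -IIIIY, +ZIIII, +IZIII, +IIZII, +IIIZI; other independent generating sets are equally valid. Key observation: gates 1-8 undo each other exactly, leaving only the rest of the circuit to track.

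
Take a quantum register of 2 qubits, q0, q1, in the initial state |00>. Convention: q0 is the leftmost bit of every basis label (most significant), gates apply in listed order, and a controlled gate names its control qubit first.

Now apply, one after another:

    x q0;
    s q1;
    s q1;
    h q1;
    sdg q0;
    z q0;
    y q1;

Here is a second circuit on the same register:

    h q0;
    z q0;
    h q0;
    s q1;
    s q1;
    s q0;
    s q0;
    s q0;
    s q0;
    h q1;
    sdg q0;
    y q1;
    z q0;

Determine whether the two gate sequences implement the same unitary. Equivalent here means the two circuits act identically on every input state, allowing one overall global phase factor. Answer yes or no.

Yes, they are equivalent — the unitaries differ by at most a global phase.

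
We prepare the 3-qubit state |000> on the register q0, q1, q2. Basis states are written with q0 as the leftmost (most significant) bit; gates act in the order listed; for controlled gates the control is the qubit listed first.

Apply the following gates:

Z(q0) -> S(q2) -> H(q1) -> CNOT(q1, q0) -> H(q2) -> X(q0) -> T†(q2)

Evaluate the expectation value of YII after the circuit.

The expectation value of YII is 0.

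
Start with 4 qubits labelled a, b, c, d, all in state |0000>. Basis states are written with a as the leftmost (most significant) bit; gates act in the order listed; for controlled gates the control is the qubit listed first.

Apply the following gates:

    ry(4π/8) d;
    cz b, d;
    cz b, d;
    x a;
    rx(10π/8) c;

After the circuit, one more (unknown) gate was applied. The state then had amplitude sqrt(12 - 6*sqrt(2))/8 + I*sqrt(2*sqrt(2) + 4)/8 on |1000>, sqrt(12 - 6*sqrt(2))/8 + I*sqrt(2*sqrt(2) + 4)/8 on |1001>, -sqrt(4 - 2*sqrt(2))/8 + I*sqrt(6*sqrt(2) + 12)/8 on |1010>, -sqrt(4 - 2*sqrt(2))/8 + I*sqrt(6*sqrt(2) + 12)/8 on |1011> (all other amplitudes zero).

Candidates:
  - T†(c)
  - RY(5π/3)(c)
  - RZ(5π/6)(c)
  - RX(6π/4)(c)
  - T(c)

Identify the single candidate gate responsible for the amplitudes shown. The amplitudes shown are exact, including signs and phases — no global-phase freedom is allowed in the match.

It was RY(5π/3)(c) that produced the state shown. Key observation: gates 2-3 undo each other exactly, leaving only the rest of the circuit to track.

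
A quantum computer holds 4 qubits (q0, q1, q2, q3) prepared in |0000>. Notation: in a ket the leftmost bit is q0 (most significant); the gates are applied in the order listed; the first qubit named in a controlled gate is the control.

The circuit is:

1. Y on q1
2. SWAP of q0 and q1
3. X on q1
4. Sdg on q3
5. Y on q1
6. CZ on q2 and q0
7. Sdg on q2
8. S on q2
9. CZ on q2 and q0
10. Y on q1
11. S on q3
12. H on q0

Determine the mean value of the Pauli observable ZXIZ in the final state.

The observable ZXIZ averages to 0. Key observation: steps 4-11 multiply out to the identity, so the circuit reduces to the remaining gates.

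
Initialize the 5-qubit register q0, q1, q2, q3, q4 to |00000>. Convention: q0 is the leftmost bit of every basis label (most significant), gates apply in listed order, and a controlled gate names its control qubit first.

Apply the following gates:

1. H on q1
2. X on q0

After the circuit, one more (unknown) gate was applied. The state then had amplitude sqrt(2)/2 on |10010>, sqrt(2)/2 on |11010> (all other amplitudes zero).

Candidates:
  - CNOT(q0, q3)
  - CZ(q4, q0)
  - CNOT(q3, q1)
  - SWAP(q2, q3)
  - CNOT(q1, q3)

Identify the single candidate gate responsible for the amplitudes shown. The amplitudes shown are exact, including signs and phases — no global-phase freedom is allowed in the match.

The unique candidate consistent with the amplitudes is CNOT(q0, q3).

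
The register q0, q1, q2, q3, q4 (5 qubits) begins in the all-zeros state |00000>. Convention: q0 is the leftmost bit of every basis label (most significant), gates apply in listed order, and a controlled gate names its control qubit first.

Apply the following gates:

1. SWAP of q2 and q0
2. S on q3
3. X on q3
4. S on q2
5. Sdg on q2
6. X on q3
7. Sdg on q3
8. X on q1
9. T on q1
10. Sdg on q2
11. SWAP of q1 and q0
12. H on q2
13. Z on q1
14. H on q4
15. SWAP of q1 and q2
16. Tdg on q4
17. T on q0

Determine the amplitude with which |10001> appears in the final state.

The amplitude on |10001> is exp(I*pi/4)/2. Key observation: steps 2-7 multiply out to the identity, so the circuit reduces to the remaining gates.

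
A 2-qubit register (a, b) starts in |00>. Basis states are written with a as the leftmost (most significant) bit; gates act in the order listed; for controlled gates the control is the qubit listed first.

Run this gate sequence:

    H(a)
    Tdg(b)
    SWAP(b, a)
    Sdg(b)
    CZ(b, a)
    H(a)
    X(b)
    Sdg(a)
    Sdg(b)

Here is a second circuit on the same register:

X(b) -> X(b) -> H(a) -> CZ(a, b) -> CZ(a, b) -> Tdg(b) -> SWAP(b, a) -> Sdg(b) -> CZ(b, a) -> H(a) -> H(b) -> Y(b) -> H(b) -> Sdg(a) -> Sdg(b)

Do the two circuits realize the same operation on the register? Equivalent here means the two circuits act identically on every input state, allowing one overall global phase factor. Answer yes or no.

No: there is an input state on which the two circuits produce genuinely different outputs (not merely differing by a phase).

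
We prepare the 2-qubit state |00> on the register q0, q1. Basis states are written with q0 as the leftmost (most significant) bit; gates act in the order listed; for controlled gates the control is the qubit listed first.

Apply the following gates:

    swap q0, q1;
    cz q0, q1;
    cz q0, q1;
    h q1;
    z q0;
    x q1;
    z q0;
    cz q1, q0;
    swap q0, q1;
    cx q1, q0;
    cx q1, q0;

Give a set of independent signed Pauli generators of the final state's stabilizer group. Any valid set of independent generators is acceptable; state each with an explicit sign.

One valid set of independent stabilizer generators is +XI, +IZ (any independent generating set of the same group is equally correct).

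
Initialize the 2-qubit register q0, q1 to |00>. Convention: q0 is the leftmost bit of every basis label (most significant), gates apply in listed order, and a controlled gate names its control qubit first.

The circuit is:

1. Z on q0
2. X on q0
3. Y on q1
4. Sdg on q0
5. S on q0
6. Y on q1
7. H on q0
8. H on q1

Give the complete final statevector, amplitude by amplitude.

The final amplitudes are 1/2 on |00>, 1/2 on |01>, -1/2 on |10>, -1/2 on |11>. Key observation: steps 3-6 multiply out to the identity, so the circuit reduces to the remaining gates.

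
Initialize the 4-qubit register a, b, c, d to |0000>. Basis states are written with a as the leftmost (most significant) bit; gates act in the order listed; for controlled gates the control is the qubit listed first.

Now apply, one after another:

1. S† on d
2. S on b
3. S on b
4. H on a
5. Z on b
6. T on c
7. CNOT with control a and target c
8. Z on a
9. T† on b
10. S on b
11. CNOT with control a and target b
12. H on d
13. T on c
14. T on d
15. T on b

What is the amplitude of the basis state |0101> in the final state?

The amplitude on |0101> is 0.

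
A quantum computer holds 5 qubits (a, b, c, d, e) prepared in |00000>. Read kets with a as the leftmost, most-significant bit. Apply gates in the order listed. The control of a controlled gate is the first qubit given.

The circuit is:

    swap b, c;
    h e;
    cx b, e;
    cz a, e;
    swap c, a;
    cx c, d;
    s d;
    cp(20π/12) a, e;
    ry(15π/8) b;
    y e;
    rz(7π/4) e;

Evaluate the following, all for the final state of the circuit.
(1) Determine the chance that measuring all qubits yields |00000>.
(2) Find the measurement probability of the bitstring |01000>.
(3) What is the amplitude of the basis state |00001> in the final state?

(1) A full measurement returns |00000> with probability cos(pi/16)**2/2.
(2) A full measurement returns |01000> with probability sin(pi/16)**2/2.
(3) The amplitude on |00001> is sqrt(2)*exp(3*I*pi/8)*cos(pi/16)/2.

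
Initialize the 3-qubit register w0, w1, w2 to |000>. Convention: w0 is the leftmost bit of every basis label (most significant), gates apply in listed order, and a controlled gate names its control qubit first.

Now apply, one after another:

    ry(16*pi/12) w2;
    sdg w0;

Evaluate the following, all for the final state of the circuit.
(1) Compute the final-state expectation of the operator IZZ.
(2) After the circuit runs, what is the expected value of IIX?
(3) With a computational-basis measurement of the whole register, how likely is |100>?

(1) In the final state, IZZ has expectation -1/2.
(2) The expectation value of IIX is -sqrt(3)/2.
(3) The probability of measuring |100> is 0.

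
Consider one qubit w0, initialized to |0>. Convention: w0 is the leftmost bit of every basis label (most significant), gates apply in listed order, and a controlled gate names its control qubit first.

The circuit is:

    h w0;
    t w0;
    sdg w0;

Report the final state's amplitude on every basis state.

After the circuit, the state carries amplitude sqrt(2)/2 on |0>, -sqrt(2)*exp(3*I*pi/4)/2 on |1>.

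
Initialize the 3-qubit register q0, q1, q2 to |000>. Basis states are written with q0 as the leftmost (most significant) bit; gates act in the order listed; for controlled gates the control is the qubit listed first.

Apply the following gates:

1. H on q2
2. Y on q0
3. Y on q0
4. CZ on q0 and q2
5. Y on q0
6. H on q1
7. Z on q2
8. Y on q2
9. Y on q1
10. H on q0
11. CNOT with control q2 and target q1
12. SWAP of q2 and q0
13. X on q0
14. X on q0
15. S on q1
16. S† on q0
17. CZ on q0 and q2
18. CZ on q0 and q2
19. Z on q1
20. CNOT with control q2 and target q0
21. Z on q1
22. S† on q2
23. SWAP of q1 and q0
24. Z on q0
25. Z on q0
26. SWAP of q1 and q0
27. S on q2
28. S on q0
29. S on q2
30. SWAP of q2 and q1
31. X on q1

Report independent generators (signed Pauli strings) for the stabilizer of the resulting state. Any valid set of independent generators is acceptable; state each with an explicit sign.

The final state is stabilized by the group generated by +XZI, +ZXI, -IIY; other independent generating sets are equally valid. Key observation: steps 22-27 multiply out to the identity, so the circuit reduces to the remaining gates.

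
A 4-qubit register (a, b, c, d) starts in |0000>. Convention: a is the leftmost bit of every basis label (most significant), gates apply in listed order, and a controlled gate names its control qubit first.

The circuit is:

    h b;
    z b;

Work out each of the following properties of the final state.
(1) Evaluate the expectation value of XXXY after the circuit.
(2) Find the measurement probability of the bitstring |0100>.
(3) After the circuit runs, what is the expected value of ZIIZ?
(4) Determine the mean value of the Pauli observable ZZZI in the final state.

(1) The observable XXXY averages to 0.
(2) A full measurement returns |0100> with probability 1/2.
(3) In the final state, ZIIZ has expectation 1.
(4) The expectation value of ZZZI is 0.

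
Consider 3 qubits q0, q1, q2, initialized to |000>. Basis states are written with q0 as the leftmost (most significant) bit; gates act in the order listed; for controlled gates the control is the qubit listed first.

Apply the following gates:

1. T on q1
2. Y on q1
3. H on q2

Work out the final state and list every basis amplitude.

The final amplitudes are sqrt(2)*I/2 on |010>, sqrt(2)*I/2 on |011>, and 0 on every other basis state.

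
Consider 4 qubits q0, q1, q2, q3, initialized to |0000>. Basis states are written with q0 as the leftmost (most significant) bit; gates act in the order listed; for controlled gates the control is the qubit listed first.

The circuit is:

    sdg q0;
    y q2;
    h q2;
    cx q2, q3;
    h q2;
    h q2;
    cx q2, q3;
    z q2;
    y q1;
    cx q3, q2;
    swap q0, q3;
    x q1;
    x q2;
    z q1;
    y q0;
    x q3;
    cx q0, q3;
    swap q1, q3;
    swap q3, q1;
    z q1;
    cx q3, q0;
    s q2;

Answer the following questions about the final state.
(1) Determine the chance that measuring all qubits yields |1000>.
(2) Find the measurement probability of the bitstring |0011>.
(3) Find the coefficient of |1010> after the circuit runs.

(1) Outcome |1000> occurs with probability 1/2.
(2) Outcome |0011> occurs with probability 0.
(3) The amplitude on |1010> is sqrt(2)/2.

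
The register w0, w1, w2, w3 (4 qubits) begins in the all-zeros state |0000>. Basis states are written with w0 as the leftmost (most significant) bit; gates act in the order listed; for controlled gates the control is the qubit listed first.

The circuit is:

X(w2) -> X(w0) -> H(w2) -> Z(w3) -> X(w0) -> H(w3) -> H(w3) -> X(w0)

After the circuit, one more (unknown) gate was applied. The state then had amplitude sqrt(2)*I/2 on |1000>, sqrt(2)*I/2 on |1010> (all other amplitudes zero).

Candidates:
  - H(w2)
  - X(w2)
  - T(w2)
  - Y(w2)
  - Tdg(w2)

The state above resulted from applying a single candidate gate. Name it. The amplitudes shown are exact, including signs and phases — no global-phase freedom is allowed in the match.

It was Y(w2) that produced the state shown. Key observation: steps 5-8 multiply out to the identity, so the circuit reduces to the remaining gates.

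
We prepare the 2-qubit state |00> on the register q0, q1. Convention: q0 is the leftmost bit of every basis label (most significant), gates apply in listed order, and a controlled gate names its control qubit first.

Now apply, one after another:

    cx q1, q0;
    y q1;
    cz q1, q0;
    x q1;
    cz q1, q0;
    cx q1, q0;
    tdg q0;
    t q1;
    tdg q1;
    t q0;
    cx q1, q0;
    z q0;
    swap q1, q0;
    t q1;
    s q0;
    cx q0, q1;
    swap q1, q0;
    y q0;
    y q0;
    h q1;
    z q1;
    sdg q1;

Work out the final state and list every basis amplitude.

The resulting statevector has amplitude sqrt(2)*I/2 on |00>, -sqrt(2)/2 on |01>, 0 on |10>, 0 on |11>.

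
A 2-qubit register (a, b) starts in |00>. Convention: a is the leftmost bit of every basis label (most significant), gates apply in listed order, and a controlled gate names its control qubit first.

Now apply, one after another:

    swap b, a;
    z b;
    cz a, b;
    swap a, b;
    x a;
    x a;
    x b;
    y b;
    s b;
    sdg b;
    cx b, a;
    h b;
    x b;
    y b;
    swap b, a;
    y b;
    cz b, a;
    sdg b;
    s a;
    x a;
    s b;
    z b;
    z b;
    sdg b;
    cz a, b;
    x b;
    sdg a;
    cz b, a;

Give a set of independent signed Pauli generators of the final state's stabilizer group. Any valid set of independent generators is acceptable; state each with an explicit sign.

The final state is stabilized by the group generated by +XI, +IZ; other independent generating sets are equally valid. Key observation: the block from step 21 through step 24 cancels to the identity and can be dropped.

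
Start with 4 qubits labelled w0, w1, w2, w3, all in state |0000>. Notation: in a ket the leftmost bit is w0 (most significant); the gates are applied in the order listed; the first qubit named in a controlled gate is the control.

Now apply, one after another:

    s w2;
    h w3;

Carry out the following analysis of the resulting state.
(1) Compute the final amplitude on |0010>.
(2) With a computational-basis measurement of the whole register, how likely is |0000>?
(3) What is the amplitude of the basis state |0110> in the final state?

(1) The amplitude on |0010> is 0.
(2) The probability of measuring |0000> is 1/2.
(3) |0110> carries amplitude 0 in the final state.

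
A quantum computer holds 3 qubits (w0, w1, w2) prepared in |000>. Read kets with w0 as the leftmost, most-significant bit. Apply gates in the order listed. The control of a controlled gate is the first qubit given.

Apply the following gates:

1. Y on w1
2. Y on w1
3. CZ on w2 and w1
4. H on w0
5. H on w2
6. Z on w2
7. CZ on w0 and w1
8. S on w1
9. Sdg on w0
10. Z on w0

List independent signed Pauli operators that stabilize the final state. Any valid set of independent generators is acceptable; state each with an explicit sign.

One valid set of independent stabilizer generators is +YII, -IIX, +IZI (any independent generating set of the same group is equally correct).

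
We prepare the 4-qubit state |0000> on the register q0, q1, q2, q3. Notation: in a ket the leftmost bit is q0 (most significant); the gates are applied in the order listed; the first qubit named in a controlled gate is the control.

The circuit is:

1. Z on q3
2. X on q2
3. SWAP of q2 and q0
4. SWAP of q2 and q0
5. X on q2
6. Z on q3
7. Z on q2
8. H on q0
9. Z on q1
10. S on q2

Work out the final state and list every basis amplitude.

The resulting statevector has amplitude sqrt(2)/2 on |0000>, sqrt(2)/2 on |1000>, and 0 on every other basis state. Key observation: the block from step 1 through step 6 cancels to the identity and can be dropped.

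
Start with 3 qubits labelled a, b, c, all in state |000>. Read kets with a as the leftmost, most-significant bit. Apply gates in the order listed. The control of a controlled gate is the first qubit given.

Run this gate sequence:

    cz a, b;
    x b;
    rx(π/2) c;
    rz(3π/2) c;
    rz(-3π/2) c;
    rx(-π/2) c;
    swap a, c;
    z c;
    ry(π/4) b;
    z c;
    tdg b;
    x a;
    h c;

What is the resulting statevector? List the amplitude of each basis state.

The final amplitudes are 0 on |000>, 0 on |001>, 0 on |010>, 0 on |011>, -sqrt(4 - 2*sqrt(2))/4 on |100>, -sqrt(4 - 2*sqrt(2))/4 on |101>, -sqrt(2*sqrt(2) + 4)*exp(3*I*pi/4)/4 on |110>, -sqrt(2*sqrt(2) + 4)*exp(3*I*pi/4)/4 on |111>. Key observation: gates 3-6 undo each other exactly, leaving only the rest of the circuit to track.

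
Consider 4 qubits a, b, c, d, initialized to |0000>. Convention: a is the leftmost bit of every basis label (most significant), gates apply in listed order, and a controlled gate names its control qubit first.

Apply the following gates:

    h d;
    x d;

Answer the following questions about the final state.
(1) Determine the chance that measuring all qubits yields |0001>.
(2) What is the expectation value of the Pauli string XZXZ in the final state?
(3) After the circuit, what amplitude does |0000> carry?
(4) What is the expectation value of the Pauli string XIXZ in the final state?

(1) A full measurement returns |0001> with probability 1/2.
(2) The expectation value of XZXZ is 0.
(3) |0000> carries amplitude sqrt(2)/2 in the final state.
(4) The observable XIXZ averages to 0.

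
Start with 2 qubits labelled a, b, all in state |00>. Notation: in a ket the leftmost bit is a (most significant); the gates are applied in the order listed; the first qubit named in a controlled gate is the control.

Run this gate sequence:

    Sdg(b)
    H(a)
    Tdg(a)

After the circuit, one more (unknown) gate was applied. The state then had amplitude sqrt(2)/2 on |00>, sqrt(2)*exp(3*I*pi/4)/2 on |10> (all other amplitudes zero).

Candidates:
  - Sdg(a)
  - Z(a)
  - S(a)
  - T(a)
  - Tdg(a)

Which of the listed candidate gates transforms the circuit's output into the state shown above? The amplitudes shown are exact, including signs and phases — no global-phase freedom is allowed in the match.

It was Z(a) that produced the state shown.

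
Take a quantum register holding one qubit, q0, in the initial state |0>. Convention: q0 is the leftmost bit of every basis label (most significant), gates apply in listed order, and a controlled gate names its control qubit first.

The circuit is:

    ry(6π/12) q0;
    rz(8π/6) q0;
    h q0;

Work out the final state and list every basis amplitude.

After the circuit, the state carries amplitude -1/2 on |0>, (-1 - exp(I*pi/3))*exp(I*pi/3)/2 on |1>.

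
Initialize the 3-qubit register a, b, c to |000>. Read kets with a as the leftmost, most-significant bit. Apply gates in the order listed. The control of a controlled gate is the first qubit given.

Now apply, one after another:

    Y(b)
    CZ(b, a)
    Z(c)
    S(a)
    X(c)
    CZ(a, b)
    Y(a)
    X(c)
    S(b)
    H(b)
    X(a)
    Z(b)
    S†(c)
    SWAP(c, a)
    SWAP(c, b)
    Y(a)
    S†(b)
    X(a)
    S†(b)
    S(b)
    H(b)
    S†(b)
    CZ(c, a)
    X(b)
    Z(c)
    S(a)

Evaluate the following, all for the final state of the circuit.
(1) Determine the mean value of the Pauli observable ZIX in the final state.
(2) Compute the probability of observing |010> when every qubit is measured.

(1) In the final state, ZIX has expectation -1.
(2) A full measurement returns |010> with probability 1/4.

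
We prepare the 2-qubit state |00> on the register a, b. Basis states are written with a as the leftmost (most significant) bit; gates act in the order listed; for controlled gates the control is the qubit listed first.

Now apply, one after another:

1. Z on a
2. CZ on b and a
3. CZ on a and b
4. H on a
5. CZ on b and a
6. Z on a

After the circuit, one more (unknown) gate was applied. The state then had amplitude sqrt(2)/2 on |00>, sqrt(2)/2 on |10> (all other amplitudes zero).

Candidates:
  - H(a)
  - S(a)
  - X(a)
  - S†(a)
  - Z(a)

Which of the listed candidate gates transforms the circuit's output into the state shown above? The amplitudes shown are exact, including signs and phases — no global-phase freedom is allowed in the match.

The unique candidate consistent with the amplitudes is Z(a).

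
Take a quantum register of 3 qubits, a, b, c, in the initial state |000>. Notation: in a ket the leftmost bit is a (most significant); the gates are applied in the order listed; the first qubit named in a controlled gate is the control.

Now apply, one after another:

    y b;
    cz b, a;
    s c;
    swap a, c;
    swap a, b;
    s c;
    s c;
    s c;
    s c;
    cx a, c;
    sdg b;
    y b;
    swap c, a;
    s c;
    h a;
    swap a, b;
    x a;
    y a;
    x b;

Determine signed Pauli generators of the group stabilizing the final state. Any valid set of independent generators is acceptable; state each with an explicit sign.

One valid set of independent stabilizer generators is -IXI, -ZII, -IIZ (any independent generating set of the same group is equally correct). Key observation: gates 6-9 undo each other exactly, leaving only the rest of the circuit to track.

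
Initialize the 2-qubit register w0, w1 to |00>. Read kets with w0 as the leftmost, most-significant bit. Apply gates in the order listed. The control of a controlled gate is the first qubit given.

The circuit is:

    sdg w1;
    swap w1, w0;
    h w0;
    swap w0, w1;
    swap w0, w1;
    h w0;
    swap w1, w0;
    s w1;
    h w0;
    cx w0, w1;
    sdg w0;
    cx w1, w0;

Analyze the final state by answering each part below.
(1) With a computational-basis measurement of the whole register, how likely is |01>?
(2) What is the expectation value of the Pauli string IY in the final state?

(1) The probability of measuring |01> is 1/2. Key observation: steps 1-8 multiply out to the identity, so the circuit reduces to the remaining gates.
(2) In the final state, IY has expectation -1.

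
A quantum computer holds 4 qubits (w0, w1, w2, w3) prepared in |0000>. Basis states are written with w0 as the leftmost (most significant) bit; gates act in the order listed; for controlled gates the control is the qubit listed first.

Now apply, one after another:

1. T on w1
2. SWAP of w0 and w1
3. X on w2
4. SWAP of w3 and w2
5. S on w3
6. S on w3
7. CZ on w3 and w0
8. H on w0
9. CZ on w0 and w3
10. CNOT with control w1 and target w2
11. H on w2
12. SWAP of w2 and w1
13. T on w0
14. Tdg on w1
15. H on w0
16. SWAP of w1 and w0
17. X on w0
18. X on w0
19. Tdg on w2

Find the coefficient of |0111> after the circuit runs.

The final state's coefficient on |0111> equals 0. Key observation: steps 17-18 multiply out to the identity, so the circuit reduces to the remaining gates.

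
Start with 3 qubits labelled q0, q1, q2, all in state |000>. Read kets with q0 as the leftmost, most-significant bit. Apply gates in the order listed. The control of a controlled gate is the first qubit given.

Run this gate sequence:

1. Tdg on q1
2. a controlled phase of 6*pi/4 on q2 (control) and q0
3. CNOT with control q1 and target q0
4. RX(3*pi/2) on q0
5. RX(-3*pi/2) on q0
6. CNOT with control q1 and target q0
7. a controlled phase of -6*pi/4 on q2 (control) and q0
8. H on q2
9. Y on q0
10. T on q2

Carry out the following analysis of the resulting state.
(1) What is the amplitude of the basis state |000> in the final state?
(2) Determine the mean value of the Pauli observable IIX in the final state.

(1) |000> carries amplitude 0 in the final state. Key observation: the block from step 2 through step 7 cancels to the identity and can be dropped.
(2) In the final state, IIX has expectation sqrt(2)/2.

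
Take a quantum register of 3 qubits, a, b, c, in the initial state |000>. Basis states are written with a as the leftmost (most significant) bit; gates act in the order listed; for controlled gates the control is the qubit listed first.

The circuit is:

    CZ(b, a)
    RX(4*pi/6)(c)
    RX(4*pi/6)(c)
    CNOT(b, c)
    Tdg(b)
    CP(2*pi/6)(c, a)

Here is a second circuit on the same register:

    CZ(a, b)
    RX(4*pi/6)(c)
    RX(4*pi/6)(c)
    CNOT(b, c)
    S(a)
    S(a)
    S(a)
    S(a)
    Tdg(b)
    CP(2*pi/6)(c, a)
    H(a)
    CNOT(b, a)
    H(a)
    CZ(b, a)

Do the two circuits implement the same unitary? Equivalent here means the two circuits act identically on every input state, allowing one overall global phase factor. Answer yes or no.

Yes, they are equivalent — the unitaries differ by at most a global phase.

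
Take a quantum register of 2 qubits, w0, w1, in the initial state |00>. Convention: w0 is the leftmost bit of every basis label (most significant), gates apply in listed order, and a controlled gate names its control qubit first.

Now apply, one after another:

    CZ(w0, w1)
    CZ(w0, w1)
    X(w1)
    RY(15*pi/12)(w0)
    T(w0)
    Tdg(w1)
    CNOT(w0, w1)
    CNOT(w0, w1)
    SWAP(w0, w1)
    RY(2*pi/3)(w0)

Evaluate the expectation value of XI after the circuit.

In the final state, XI has expectation -sqrt(3)/2. Key observation: steps 1-2 multiply out to the identity, so the circuit reduces to the remaining gates.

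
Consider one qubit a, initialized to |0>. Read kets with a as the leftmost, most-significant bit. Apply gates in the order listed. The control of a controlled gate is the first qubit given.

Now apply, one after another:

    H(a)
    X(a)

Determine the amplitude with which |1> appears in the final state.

|1> carries amplitude sqrt(2)/2 in the final state.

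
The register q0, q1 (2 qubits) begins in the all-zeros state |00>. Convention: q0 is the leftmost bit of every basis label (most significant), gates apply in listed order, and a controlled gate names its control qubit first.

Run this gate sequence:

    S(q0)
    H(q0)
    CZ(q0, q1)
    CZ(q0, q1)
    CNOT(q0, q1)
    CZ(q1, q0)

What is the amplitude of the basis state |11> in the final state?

The amplitude on |11> is -sqrt(2)/2. Key observation: steps 3-4 multiply out to the identity, so the circuit reduces to the remaining gates.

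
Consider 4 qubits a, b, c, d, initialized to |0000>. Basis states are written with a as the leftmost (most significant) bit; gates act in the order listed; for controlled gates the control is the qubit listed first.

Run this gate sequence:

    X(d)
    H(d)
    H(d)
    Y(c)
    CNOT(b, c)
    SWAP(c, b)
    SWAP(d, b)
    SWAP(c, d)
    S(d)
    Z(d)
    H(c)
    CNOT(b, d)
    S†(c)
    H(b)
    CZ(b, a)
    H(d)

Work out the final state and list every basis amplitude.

After the circuit, the state carries amplitude sqrt(2)*I/4 on |0000>, -sqrt(2)*I/4 on |0001>, -sqrt(2)/4 on |0010>, sqrt(2)/4 on |0011>, -sqrt(2)*I/4 on |0100>, sqrt(2)*I/4 on |0101>, sqrt(2)/4 on |0110>, -sqrt(2)/4 on |0111>, 0 on |1000>, 0 on |1001>, 0 on |1010>, 0 on |1011>, 0 on |1100>, 0 on |1101>, 0 on |1110>, 0 on |1111>.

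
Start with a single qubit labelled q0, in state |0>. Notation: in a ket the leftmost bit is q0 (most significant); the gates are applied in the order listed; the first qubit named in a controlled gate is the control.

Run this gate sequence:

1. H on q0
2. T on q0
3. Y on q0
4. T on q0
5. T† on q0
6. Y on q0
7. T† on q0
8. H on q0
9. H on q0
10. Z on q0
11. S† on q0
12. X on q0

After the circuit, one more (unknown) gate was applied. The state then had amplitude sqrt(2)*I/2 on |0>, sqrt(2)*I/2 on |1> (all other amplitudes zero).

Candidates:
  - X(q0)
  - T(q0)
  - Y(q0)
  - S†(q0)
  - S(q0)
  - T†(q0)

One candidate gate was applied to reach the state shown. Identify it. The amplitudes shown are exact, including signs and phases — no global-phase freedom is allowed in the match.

The applied gate was S(q0). Key observation: gates 1-8 undo each other exactly, leaving only the rest of the circuit to track.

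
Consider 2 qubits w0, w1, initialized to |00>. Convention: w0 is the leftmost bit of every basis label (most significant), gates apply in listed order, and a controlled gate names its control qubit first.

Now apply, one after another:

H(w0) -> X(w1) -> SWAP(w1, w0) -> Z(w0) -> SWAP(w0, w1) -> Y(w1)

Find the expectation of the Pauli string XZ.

The observable XZ averages to 1.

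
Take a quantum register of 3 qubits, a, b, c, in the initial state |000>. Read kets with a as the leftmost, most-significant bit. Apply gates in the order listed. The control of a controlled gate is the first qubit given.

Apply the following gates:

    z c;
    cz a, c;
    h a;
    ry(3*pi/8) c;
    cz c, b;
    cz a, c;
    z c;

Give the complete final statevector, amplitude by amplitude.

The final amplitudes are sqrt(2)*cos(3*pi/16)/2 on |000>, -sqrt(2)*sin(3*pi/16)/2 on |001>, 0 on |010>, 0 on |011>, sqrt(2)*cos(3*pi/16)/2 on |100>, sqrt(2)*sin(3*pi/16)/2 on |101>, 0 on |110>, 0 on |111>.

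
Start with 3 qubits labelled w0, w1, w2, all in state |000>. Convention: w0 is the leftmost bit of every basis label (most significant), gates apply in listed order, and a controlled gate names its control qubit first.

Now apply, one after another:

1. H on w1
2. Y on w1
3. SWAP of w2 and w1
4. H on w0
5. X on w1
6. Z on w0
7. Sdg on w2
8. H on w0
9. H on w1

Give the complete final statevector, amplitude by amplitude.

The final amplitudes are 0 on |000>, 0 on |001>, 0 on |010>, 0 on |011>, -I/2 on |100>, 1/2 on |101>, I/2 on |110>, -1/2 on |111>.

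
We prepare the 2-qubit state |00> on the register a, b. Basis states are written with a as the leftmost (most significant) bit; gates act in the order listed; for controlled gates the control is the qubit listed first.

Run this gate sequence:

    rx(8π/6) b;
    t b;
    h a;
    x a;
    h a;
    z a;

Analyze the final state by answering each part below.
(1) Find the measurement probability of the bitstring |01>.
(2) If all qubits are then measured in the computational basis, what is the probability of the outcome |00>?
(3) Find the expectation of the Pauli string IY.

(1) A full measurement returns |01> with probability 3/4. Key observation: the block from step 3 through step 6 cancels to the identity and can be dropped.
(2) A full measurement returns |00> with probability 1/4.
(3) In the final state, IY has expectation sqrt(6)/4.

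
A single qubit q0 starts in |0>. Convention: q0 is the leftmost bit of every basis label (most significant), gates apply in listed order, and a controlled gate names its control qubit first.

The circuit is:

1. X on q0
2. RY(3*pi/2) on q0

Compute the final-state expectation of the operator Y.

The expectation value of Y is 0.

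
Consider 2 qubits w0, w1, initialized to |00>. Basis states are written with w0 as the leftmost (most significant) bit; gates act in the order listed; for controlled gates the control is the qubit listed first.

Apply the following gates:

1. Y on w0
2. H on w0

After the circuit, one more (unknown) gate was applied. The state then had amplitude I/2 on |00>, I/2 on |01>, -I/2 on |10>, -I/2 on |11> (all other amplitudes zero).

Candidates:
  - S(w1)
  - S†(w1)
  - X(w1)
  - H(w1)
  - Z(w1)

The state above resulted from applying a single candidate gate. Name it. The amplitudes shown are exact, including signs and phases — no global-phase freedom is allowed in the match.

The unique candidate consistent with the amplitudes is H(w1).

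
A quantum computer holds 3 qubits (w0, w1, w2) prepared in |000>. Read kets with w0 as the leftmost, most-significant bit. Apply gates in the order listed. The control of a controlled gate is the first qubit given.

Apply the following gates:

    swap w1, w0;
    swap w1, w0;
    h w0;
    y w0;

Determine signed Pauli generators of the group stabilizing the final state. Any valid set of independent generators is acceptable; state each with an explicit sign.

One valid set of independent stabilizer generators is -XII, +IZI, +IIZ (any independent generating set of the same group is equally correct). Key observation: gates 1-2 undo each other exactly, leaving only the rest of the circuit to track.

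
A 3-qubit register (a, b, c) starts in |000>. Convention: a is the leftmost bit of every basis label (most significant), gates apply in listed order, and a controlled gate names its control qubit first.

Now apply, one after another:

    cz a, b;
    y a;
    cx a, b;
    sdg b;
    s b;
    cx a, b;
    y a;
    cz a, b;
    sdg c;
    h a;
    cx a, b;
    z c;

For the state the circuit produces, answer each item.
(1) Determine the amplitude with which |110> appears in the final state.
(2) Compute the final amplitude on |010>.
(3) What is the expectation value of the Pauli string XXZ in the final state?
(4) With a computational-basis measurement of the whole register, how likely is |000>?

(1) The final state's coefficient on |110> equals sqrt(2)/2. Key observation: the block from step 1 through step 8 cancels to the identity and can be dropped.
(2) The amplitude on |010> is 0.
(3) The observable XXZ averages to 1.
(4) A full measurement returns |000> with probability 1/2.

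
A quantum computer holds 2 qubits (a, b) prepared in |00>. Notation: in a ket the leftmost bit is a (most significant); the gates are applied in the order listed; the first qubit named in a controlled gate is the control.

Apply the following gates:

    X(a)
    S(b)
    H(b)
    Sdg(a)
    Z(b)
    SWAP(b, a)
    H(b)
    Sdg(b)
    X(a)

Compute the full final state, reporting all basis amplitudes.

The final amplitudes are I/2 on |00>, -1/2 on |01>, -I/2 on |10>, 1/2 on |11>.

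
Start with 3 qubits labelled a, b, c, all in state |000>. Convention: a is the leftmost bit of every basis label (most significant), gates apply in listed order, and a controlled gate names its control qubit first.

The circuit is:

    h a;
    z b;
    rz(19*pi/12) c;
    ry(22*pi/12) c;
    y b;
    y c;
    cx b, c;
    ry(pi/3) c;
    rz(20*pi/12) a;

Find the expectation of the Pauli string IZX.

In the final state, IZX has expectation -1.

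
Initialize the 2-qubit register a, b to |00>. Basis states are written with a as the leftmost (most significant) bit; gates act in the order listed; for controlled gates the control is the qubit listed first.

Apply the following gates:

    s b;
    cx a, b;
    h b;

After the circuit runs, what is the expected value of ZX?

The observable ZX averages to 1.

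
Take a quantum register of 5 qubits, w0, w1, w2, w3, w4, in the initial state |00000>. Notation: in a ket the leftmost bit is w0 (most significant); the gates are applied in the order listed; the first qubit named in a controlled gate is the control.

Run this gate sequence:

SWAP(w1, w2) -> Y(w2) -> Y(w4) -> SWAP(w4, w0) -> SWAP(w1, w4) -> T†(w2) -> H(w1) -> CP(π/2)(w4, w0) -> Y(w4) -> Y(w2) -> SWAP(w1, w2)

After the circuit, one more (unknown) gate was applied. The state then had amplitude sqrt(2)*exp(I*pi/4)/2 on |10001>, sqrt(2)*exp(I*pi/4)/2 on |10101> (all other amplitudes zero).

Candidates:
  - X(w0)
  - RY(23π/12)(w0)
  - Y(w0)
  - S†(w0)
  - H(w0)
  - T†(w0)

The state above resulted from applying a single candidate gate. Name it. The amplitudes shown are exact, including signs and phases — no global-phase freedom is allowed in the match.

The applied gate was S†(w0).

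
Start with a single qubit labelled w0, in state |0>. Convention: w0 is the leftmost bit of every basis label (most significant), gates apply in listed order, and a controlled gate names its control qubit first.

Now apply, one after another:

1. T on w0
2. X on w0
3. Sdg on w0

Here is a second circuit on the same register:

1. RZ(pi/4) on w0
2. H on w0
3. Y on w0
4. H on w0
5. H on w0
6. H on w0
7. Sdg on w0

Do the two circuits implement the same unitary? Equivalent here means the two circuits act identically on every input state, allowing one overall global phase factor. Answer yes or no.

No: there is an input state on which the two circuits produce genuinely different outputs (not merely differing by a phase).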